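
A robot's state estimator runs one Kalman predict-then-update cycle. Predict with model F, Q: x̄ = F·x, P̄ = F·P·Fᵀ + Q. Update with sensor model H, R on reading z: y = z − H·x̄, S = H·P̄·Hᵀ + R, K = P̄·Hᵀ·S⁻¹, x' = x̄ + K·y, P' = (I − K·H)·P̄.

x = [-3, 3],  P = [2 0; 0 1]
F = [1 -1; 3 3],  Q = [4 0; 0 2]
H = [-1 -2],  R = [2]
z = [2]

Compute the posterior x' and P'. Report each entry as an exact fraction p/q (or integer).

x' = [-770/137, 244/137]
P' = [790/137 -382/137; -382/137 252/137]

x̄ = F·x = [-6, 0]
P̄ = F·P·Fᵀ + Q = [7 3; 3 29]
y = z − H·x̄ = [-4]
S = H·P̄·Hᵀ + R = [137]
K = P̄·Hᵀ·S⁻¹ = [-13/137; -61/137]
x' = x̄ + K·y = [-770/137, 244/137]
P' = (I − K·H)·P̄ = [790/137 -382/137; -382/137 252/137]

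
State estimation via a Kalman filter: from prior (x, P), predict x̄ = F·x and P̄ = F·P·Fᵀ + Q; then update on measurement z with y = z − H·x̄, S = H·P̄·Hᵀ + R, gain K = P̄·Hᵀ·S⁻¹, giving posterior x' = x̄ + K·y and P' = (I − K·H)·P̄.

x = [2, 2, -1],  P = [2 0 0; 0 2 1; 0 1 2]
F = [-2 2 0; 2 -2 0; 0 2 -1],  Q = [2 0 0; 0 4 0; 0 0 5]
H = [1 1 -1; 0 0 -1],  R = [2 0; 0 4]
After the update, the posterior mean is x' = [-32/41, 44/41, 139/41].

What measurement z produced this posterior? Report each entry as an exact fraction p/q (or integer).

z = [-3, -3]

x̄ = F·x = [0, 0, 5]
P̄ = F·P·Fᵀ + Q = [18 -16 6; -16 20 -6; 6 -6 11]
S = H·P̄·Hᵀ + R = [19 11; 11 15]
K = P̄·Hᵀ·S⁻¹ = [3/82 -35/82; 21/41 1/41; -11/41 -22/41]
x' − x̄ = [-32/41, 44/41, -66/41] = K·y
y = (KᵀK)⁻¹·Kᵀ·(x' − x̄) = [2, 2]
z = y + H·x̄ = [2, 2] + [-5, -5] = [-3, -3]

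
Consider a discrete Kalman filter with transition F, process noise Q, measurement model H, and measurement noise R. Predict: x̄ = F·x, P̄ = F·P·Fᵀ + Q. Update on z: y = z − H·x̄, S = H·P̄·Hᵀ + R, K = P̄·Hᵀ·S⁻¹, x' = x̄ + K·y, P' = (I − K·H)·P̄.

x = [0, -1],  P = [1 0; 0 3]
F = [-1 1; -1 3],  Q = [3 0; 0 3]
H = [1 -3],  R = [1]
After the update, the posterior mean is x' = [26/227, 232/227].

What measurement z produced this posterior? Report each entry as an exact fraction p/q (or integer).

z = [-3]

x̄ = F·x = [-1, -3]
P̄ = F·P·Fᵀ + Q = [7 10; 10 31]
S = H·P̄·Hᵀ + R = [227]
K = P̄·Hᵀ·S⁻¹ = [-23/227; -83/227]
x' − x̄ = [253/227, 913/227] = K·y
y = (KᵀK)⁻¹·Kᵀ·(x' − x̄) = [-11]
z = y + H·x̄ = [-11] + [8] = [-3]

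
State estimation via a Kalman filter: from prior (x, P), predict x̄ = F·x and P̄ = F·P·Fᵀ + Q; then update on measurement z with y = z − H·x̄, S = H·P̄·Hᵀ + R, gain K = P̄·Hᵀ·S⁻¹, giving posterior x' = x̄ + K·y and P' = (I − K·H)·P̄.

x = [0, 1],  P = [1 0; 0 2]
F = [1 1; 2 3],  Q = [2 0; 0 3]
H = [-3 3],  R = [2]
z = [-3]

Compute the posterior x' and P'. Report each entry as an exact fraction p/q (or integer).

x' = [47/128, -75/128]
P' = [559/128 565/128; 565/128 599/128]

x̄ = F·x = [1, 3]
P̄ = F·P·Fᵀ + Q = [5 8; 8 25]
y = z − H·x̄ = [-9]
S = H·P̄·Hᵀ + R = [128]
K = P̄·Hᵀ·S⁻¹ = [9/128; 51/128]
x' = x̄ + K·y = [47/128, -75/128]
P' = (I − K·H)·P̄ = [559/128 565/128; 565/128 599/128]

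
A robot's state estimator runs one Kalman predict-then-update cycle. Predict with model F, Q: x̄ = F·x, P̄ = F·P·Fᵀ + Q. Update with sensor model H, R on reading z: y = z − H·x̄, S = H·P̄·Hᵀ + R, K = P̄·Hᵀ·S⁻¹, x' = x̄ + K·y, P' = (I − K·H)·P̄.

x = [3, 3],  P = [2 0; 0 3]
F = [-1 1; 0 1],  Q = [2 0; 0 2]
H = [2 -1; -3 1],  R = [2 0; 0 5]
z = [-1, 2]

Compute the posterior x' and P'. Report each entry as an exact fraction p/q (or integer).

x̄ = F·x = [0, 3]
P̄ = F·P·Fᵀ + Q = [7 3; 3 5]
y = z − H·x̄ = [2, -1]
S = H·P̄·Hᵀ + R = [23 -32; -32 55]
K = P̄·Hᵀ·S⁻¹ = [29/241 -62/241; -73/241 -60/241]
x' = x̄ + K·y = [120/241, 637/241]
P' = (I − K·H)·P̄ = [252/241 446/241; 446/241 1038/241]

x' = [120/241, 637/241]
P' = [252/241 446/241; 446/241 1038/241]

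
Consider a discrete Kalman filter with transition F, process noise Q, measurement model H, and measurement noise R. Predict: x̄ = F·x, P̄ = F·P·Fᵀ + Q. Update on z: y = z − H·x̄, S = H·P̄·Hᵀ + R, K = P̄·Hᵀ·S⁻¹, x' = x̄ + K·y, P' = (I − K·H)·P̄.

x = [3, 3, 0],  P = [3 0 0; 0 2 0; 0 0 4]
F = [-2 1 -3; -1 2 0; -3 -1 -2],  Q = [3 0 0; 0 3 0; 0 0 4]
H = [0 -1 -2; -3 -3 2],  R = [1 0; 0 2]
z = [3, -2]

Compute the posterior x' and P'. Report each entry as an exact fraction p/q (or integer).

x' = [-17439/16675, 9117/16675, -30664/16675]
P' = [770584/83375 -565252/83375 295059/83375; -565252/83375 430006/83375 -213927/83375; 295059/83375 -213927/83375 127159/83375]

x̄ = F·x = [-3, 3, -12]
P̄ = F·P·Fᵀ + Q = [53 10 40; 10 14 5; 40 5 49]
y = z − H·x̄ = [-18, 22]
S = H·P̄·Hᵀ + R = [231 136; 136 441]
K = P̄·Hᵀ·S⁻¹ = [-24866/83375 -12939/83375; -2152/83375 -11058/83375; -40391/83375 5461/83375]
x' = x̄ + K·y = [-17439/16675, 9117/16675, -30664/16675]
P' = (I − K·H)·P̄ = [770584/83375 -565252/83375 295059/83375; -565252/83375 430006/83375 -213927/83375; 295059/83375 -213927/83375 127159/83375]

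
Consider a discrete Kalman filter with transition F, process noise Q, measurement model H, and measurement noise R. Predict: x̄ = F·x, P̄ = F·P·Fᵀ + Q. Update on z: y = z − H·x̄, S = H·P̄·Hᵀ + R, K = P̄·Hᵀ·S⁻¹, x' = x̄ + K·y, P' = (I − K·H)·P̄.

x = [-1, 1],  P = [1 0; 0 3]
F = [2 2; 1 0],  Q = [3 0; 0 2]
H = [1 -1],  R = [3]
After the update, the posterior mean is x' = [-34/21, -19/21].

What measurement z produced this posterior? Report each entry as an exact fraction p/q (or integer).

x̄ = F·x = [0, -1]
P̄ = F·P·Fᵀ + Q = [19 2; 2 3]
S = H·P̄·Hᵀ + R = [21]
K = P̄·Hᵀ·S⁻¹ = [17/21; -1/21]
x' − x̄ = [-34/21, 2/21] = K·y
y = (KᵀK)⁻¹·Kᵀ·(x' − x̄) = [-2]
z = y + H·x̄ = [-2] + [1] = [-1]

z = [-1]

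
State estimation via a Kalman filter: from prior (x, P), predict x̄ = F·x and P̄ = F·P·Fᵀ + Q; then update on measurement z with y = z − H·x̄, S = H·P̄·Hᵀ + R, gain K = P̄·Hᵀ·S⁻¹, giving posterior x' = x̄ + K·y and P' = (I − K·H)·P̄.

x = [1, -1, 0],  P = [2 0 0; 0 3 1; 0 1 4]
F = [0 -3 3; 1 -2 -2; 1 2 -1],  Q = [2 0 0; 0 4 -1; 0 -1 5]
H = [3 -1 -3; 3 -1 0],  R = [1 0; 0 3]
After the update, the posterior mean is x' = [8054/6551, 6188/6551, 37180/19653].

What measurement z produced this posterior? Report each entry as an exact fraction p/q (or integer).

z = [-3, 3]

x̄ = F·x = [3, 3, -1]
P̄ = F·P·Fᵀ + Q = [47 -6 -21; -6 42 -5; -21 -5 19]
S = H·P̄·Hᵀ + R = [1021 675; 675 504]
K = P̄·Hᵀ·S⁻¹ = [735/6551 2779/19653; 1980/6551 -10295/19653; -2090/6551 18407/58959]
x' − x̄ = [-11599/6551, -13465/6551, 56833/19653] = K·y
y = (KᵀK)⁻¹·Kᵀ·(x' − x̄) = [-12, -3]
z = y + H·x̄ = [-12, -3] + [9, 6] = [-3, 3]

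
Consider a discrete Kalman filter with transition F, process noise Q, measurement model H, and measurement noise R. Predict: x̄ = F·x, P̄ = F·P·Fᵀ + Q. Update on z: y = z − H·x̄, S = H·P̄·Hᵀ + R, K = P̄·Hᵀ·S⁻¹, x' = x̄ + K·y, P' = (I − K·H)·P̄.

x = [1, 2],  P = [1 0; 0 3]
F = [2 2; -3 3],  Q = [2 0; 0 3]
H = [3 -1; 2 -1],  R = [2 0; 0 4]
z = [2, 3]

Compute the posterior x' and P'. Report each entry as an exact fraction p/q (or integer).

x̄ = F·x = [6, 3]
P̄ = F·P·Fᵀ + Q = [18 12; 12 39]
y = z − H·x̄ = [-13, -6]
S = H·P̄·Hᵀ + R = [131 87; 87 67]
K = P̄·Hᵀ·S⁻¹ = [363/604 -255/604; 138/151 -213/151]
x' = x̄ + K·y = [435/604, -63/151]
P' = (I − K·H)·P̄ = [873/302 1128/151; 1128/151 3108/151]

x' = [435/604, -63/151]
P' = [873/302 1128/151; 1128/151 3108/151]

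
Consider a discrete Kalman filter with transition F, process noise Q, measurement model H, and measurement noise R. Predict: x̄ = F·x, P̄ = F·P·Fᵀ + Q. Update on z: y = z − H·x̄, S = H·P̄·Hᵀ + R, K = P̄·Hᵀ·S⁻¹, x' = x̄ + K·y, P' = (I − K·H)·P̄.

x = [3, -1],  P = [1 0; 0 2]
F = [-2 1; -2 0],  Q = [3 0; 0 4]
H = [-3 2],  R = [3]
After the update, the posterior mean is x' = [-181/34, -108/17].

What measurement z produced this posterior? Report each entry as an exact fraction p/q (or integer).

x̄ = F·x = [-7, -6]
P̄ = F·P·Fᵀ + Q = [9 4; 4 8]
S = H·P̄·Hᵀ + R = [68]
K = P̄·Hᵀ·S⁻¹ = [-19/68; 1/17]
x' − x̄ = [57/34, -6/17] = K·y
y = (KᵀK)⁻¹·Kᵀ·(x' − x̄) = [-6]
z = y + H·x̄ = [-6] + [9] = [3]

z = [3]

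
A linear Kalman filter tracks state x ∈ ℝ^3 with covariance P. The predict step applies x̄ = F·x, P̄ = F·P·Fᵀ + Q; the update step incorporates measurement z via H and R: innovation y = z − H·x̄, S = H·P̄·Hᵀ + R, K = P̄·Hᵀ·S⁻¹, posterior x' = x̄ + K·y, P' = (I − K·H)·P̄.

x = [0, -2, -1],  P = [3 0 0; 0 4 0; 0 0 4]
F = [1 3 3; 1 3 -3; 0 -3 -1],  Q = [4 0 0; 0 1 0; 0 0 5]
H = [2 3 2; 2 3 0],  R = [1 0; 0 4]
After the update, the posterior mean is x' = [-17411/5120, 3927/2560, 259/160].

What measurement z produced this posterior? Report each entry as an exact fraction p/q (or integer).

z = [1, -2]

x̄ = F·x = [-9, -3, 7]
P̄ = F·P·Fᵀ + Q = [79 3 -48; 3 76 -24; -48 -24 45]
S = H·P̄·Hᵀ + R = [545 700; 700 1040]
K = P̄·Hᵀ·S⁻¹ = [-2153/3840 8263/15360; 247/640 -89/2560; 19/40 -77/160]
x' − x̄ = [28669/5120, 11607/2560, -861/160] = K·y
y = (KᵀK)⁻¹·Kᵀ·(x' − x̄) = [14, 25]
z = y + H·x̄ = [14, 25] + [-13, -27] = [1, -2]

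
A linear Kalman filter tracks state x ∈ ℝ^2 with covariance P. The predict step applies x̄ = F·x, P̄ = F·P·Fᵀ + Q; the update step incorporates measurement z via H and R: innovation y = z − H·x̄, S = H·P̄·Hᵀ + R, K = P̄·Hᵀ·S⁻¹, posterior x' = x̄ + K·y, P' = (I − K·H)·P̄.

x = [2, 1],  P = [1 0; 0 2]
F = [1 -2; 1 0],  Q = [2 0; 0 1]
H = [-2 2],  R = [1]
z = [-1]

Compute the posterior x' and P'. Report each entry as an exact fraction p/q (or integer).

x' = [20/9, 16/9]
P' = [19/9 17/9; 17/9 86/45]

x̄ = F·x = [0, 2]
P̄ = F·P·Fᵀ + Q = [11 1; 1 2]
y = z − H·x̄ = [-5]
S = H·P̄·Hᵀ + R = [45]
K = P̄·Hᵀ·S⁻¹ = [-4/9; 2/45]
x' = x̄ + K·y = [20/9, 16/9]
P' = (I − K·H)·P̄ = [19/9 17/9; 17/9 86/45]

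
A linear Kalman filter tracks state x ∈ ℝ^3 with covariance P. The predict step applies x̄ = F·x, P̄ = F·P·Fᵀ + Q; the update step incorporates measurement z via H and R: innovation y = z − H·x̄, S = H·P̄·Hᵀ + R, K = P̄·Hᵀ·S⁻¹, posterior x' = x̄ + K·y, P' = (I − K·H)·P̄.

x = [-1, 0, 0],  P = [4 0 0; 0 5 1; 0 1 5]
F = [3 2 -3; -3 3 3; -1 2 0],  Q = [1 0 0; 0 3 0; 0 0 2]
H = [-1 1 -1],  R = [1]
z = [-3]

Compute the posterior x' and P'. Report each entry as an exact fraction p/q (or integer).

x̄ = F·x = [-3, 3, 1]
P̄ = F·P·Fᵀ + Q = [90 -54 2; -54 147 48; 2 48 26]
y = z − H·x̄ = [-8]
S = H·P̄·Hᵀ + R = [280]
K = P̄·Hᵀ·S⁻¹ = [-73/140; 153/280; 1/14]
x' = x̄ + K·y = [41/35, -48/35, 3/7]
P' = (I − K·H)·P̄ = [971/70 3609/140 87/7; 3609/140 17751/280 519/14; 87/7 519/14 172/7]

x' = [41/35, -48/35, 3/7]
P' = [971/70 3609/140 87/7; 3609/140 17751/280 519/14; 87/7 519/14 172/7]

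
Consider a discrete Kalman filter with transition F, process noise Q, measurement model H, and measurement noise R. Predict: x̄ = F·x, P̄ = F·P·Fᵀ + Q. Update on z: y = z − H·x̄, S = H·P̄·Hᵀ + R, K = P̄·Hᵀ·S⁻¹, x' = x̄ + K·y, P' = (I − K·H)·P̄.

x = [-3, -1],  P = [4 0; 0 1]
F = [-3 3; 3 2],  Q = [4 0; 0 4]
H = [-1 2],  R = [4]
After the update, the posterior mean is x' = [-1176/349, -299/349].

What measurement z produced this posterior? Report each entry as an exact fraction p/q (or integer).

x̄ = F·x = [6, -11]
P̄ = F·P·Fᵀ + Q = [49 -30; -30 44]
S = H·P̄·Hᵀ + R = [349]
K = P̄·Hᵀ·S⁻¹ = [-109/349; 118/349]
x' − x̄ = [-3270/349, 3540/349] = K·y
y = (KᵀK)⁻¹·Kᵀ·(x' − x̄) = [30]
z = y + H·x̄ = [30] + [-28] = [2]

z = [2]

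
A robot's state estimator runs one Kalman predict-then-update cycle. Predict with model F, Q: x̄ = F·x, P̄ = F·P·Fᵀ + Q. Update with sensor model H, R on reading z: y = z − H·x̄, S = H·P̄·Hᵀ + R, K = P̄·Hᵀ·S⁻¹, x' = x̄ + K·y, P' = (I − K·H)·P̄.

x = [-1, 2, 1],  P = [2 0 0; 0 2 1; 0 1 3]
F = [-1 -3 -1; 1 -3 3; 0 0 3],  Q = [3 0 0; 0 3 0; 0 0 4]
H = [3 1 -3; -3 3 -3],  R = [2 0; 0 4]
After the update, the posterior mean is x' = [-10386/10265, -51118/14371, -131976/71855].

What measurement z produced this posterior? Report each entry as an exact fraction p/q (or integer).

z = [-1, -2]

x̄ = F·x = [-6, -4, 3]
P̄ = F·P·Fᵀ + Q = [32 1 -18; 1 32 18; -18 18 31]
S = H·P̄·Hᵀ + R = [823 -123; -123 193]
K = P̄·Hᵀ·S⁻¹ = [1739/10265 -966/10265; 113/14371 2976/14371; -11526/71855 -1761/71855]
x' − x̄ = [51204/10265, 6366/14371, -347541/71855] = K·y
y = (KᵀK)⁻¹·Kᵀ·(x' − x̄) = [30, 1]
z = y + H·x̄ = [30, 1] + [-31, -3] = [-1, -2]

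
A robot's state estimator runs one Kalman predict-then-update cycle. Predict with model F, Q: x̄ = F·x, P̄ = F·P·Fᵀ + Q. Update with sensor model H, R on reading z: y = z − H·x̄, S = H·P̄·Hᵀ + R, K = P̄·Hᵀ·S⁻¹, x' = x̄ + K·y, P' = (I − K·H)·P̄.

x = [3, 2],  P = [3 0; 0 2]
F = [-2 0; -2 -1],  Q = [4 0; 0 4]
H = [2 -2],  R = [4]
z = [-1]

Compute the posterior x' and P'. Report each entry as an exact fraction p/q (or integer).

x̄ = F·x = [-6, -8]
P̄ = F·P·Fᵀ + Q = [16 12; 12 18]
y = z − H·x̄ = [-5]
S = H·P̄·Hᵀ + R = [44]
K = P̄·Hᵀ·S⁻¹ = [2/11; -3/11]
x' = x̄ + K·y = [-76/11, -73/11]
P' = (I − K·H)·P̄ = [160/11 156/11; 156/11 162/11]

x' = [-76/11, -73/11]
P' = [160/11 156/11; 156/11 162/11]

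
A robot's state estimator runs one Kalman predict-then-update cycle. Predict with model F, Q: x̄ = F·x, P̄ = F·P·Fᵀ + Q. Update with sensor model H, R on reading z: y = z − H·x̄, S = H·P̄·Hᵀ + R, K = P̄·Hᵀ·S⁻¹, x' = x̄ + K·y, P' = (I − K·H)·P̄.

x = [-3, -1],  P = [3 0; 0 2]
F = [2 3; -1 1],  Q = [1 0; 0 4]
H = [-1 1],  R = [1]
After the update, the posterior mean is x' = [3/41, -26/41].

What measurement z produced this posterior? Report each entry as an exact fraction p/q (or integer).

z = [-1]

x̄ = F·x = [-9, 2]
P̄ = F·P·Fᵀ + Q = [31 0; 0 9]
S = H·P̄·Hᵀ + R = [41]
K = P̄·Hᵀ·S⁻¹ = [-31/41; 9/41]
x' − x̄ = [372/41, -108/41] = K·y
y = (KᵀK)⁻¹·Kᵀ·(x' − x̄) = [-12]
z = y + H·x̄ = [-12] + [11] = [-1]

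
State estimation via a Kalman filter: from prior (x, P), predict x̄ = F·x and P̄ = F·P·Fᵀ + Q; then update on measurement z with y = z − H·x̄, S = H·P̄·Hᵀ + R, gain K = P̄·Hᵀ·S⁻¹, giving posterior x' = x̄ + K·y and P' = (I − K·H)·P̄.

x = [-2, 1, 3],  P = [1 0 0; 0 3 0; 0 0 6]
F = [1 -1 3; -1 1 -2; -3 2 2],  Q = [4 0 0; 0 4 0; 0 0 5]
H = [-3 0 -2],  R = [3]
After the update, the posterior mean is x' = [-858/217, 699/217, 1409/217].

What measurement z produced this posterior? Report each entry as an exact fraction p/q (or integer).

z = [-1]

x̄ = F·x = [6, -3, 14]
P̄ = F·P·Fᵀ + Q = [62 -40 27; -40 32 -15; 27 -15 50]
S = H·P̄·Hᵀ + R = [1085]
K = P̄·Hᵀ·S⁻¹ = [-48/217; 30/217; -181/1085]
x' − x̄ = [-2160/217, 1350/217, -1629/217] = K·y
y = (KᵀK)⁻¹·Kᵀ·(x' − x̄) = [45]
z = y + H·x̄ = [45] + [-46] = [-1]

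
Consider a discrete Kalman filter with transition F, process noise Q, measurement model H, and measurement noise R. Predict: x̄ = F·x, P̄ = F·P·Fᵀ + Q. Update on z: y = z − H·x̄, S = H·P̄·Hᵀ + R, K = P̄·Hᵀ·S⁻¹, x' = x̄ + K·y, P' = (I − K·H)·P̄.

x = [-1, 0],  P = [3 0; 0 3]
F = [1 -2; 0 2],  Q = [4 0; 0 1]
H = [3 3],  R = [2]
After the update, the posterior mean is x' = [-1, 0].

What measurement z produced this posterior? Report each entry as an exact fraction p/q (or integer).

z = [-3]

x̄ = F·x = [-1, 0]
P̄ = F·P·Fᵀ + Q = [19 -12; -12 13]
S = H·P̄·Hᵀ + R = [74]
K = P̄·Hᵀ·S⁻¹ = [21/74; 3/74]
x' − x̄ = [0, 0] = K·y
y = (KᵀK)⁻¹·Kᵀ·(x' − x̄) = [0]
z = y + H·x̄ = [0] + [-3] = [-3]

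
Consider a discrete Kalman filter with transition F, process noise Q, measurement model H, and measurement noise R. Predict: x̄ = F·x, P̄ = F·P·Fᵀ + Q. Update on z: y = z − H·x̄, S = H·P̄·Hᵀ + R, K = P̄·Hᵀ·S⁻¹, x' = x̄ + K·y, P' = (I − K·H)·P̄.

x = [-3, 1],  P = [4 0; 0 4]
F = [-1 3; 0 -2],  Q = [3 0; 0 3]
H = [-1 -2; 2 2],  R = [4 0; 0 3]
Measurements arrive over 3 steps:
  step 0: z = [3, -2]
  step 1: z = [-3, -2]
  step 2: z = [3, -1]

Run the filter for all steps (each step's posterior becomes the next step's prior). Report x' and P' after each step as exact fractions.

step 0: x̄ = F·x = [6, -2]
step 0: P̄ = F·P·Fᵀ + Q = [43 -24; -24 19]
step 0: y = z − H·x̄ = [5, -10]
step 0: S = H·P̄·Hᵀ + R = [27 -18; -18 59]
step 0: K = P̄·Hᵀ·S⁻¹ = [979/1269 124/141; -1006/1269 -58/141]
step 0: x' = x̄ + K·y = [1349/1269, -2348/1269]
step 0: P' = (I − K·H)·P̄ = [7264/1269 -5590/1269; -5590/1269 4807/1269]
step 1: x̄ = F·x = [-8393/1269, 4696/1269]
step 1: P̄ = F·P·Fᵀ + Q = [87874/1269 -40022/1269; -40022/1269 23035/1269]
step 1: y = z − H·x̄ = [-104/47, 4856/1269]
step 1: S = H·P̄·Hᵀ + R = [926/47 -1028/47; -1028/47 127267/1269]
step 1: K = P̄·Hᵀ·S⁻¹ = [654003/950171 857156/950171; -674820/950171 -400822/950171]
step 1: x' = x̄ + K·y = [-4451439/950171, 3475576/950171]
step 1: P' = (I − K·H)·P̄ = [5187480/950171 -3901746/950171; -3901746/950171 3300513/950171]
step 2: x̄ = F·x = [14878167/950171, -6951152/950171]
step 2: P̄ = F·P·Fᵀ + Q = [61153086/950171 -27606570/950171; -27606570/950171 16052565/950171]
step 2: y = z − H·x̄ = [3826376/950171, -16804201/950171]
step 2: S = H·P̄·Hᵀ + R = [18737750/950171 -20877012/950171; -20877012/950171 90820557/950171]
step 2: K = P̄·Hᵀ·S⁻¹ = [50355429/74017277 198764948/222051831; -52095180/74017277 -92423470/222051831]
step 2: x' = x̄ + K·y = [570081071/222051831, -619278742/222051831]
step 2: P' = (I − K·H)·P̄ = [400186664/74017277 -300804190/74017277; -300804190/74017277 254592455/74017277]

step 0: x' = [1349/1269, -2348/1269], P' = [7264/1269 -5590/1269; -5590/1269 4807/1269]
step 1: x' = [-4451439/950171, 3475576/950171], P' = [5187480/950171 -3901746/950171; -3901746/950171 3300513/950171]
step 2: x' = [570081071/222051831, -619278742/222051831], P' = [400186664/74017277 -300804190/74017277; -300804190/74017277 254592455/74017277]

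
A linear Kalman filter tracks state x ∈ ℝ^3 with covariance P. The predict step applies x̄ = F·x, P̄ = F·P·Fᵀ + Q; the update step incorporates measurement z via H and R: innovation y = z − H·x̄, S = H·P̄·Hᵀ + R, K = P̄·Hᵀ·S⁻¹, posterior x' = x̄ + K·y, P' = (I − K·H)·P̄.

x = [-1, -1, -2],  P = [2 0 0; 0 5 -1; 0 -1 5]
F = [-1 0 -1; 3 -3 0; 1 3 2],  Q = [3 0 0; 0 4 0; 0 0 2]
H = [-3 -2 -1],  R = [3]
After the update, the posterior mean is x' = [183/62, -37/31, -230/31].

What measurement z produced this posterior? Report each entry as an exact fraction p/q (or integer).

x̄ = F·x = [3, 0, -8]
P̄ = F·P·Fᵀ + Q = [10 -9 -9; -9 67 -33; -9 -33 57]
S = H·P̄·Hᵀ + R = [124]
K = P̄·Hᵀ·S⁻¹ = [-3/124; -37/62; 9/31]
x' − x̄ = [-3/62, -37/31, 18/31] = K·y
y = (KᵀK)⁻¹·Kᵀ·(x' − x̄) = [2]
z = y + H·x̄ = [2] + [-1] = [1]

z = [1]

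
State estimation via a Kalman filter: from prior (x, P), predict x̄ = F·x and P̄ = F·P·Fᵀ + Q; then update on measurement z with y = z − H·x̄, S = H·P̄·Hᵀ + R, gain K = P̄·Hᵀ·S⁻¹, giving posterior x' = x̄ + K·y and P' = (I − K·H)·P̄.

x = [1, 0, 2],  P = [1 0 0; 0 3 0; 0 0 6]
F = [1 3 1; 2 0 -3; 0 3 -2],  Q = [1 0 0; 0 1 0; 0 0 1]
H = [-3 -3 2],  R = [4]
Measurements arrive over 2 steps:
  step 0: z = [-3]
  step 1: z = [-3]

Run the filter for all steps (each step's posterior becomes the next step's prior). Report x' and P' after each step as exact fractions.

step 0: x' = [210/79, -373/79, -365/79], P' = [4801/158 -4067/158 1047/158; -4067/158 6073/158 2895/158; 1047/158 2895/158 5815/158]
step 1: x' = [-287230/22357, 351009/22357, 61501/22357], P' = [14993471/44714 -14540857/44714 697249/44714; -14540857/44714 14344257/44714 -157167/22357; 697249/44714 -157167/22357 1234539/89428]

step 0: x̄ = F·x = [3, -4, -4]
step 0: P̄ = F·P·Fᵀ + Q = [35 -16 15; -16 59 36; 15 36 52]
step 0: y = z − H·x̄ = [2]
step 0: S = H·P̄·Hᵀ + R = [158]
step 0: K = P̄·Hᵀ·S⁻¹ = [-27/158; -57/158; -49/158]
step 0: x' = x̄ + K·y = [210/79, -373/79, -365/79]
step 0: P' = (I − K·H)·P̄ = [4801/158 -4067/158 1047/158; -4067/158 6073/158 2895/158; 1047/158 2895/158 5815/158]
step 1: x̄ = F·x = [-1274/79, 1515/79, -389/79]
step 1: P̄ = F·P·Fᵀ + Q = [60493/158 -59347/158 20047/158; -59347/158 59133/158 -19755/158; 20047/158 -19755/158 43335/158]
step 1: y = z − H·x̄ = [16]
step 1: S = H·P̄·Hᵀ + R = [1132]
step 1: K = P̄·Hᵀ·S⁻¹ = [58/283; -123/566; 543/1132]
step 1: x' = x̄ + K·y = [-287230/22357, 351009/22357, 61501/22357]
step 1: P' = (I − K·H)·P̄ = [14993471/44714 -14540857/44714 697249/44714; -14540857/44714 14344257/44714 -157167/22357; 697249/44714 -157167/22357 1234539/89428]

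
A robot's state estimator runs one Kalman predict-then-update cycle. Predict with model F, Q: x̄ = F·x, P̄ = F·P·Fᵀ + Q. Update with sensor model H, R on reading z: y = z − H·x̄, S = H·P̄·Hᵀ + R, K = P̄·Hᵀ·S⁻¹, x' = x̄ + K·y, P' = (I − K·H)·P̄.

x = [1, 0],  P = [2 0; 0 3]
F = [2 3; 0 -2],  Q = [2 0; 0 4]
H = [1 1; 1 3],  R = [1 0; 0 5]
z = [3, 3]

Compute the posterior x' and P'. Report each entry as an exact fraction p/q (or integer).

x̄ = F·x = [2, 0]
P̄ = F·P·Fᵀ + Q = [37 -18; -18 16]
y = z − H·x̄ = [1, 1]
S = H·P̄·Hᵀ + R = [18 13; 13 78]
K = P̄·Hᵀ·S⁻¹ = [131/95 -553/1235; -42/95 566/1235]
x' = x̄ + K·y = [724/247, 4/247]
P' = (I − K·H)·P̄ = [3937/1235 -2234/1235; -2234/1235 1688/1235]

x' = [724/247, 4/247]
P' = [3937/1235 -2234/1235; -2234/1235 1688/1235]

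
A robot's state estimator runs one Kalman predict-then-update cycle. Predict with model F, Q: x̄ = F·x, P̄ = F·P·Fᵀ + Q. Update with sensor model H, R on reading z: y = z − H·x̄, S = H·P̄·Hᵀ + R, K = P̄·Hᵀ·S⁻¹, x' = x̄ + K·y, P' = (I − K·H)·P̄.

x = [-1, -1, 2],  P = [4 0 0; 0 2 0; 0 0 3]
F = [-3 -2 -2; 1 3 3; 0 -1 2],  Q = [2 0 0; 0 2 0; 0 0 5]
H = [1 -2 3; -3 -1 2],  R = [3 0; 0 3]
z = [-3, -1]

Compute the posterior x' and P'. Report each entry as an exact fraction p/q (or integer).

x̄ = F·x = [1, 2, 5]
P̄ = F·P·Fᵀ + Q = [58 -42 -8; -42 51 12; -8 12 19]
y = z − H·x̄ = [-15, -6]
S = H·P̄·Hᵀ + R = [412 -196; -196 448]
K = P̄·Hᵀ·S⁻¹ = [71/435 -1577/6090; -23/116 109/812; 25/174 425/2436]
x' = x̄ + K·y = [107/1015, 3385/812, 365/203]
P' = (I − K·H)·P̄ = [422/1015 513/406 176/203; 513/406 13233/812 8319/812; 176/203 8319/812 1357/203]

x' = [107/1015, 3385/812, 365/203]
P' = [422/1015 513/406 176/203; 513/406 13233/812 8319/812; 176/203 8319/812 1357/203]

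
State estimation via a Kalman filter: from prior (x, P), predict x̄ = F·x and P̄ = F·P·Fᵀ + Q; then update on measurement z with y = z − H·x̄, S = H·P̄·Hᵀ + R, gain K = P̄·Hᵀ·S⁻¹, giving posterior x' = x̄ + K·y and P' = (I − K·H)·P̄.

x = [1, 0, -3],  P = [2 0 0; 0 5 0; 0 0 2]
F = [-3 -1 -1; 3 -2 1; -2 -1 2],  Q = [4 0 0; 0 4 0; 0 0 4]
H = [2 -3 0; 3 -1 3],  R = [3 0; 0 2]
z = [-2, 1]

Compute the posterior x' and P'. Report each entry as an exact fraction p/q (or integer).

x̄ = F·x = [0, 0, -8]
P̄ = F·P·Fᵀ + Q = [29 -10 13; -10 44 2; 13 2 25]
y = z − H·x̄ = [-2, 25]
S = H·P̄·Hᵀ + R = [635 476; 476 814]
K = P̄·Hᵀ·S⁻¹ = [3448/145157 22236/145157; -45680/145157 14586/145157; -18516/145157 30800/145157]
x' = x̄ + K·y = [549004/145157, 456010/145157, -354224/145157]
P' = (I − K·H)·P̄ = [882033/145157 584574/145157 -672351/145157; 584574/145157 435396/145157 -429718/145157; -672351/145157 -429718/145157 549645/145157]

x' = [549004/145157, 456010/145157, -354224/145157]
P' = [882033/145157 584574/145157 -672351/145157; 584574/145157 435396/145157 -429718/145157; -672351/145157 -429718/145157 549645/145157]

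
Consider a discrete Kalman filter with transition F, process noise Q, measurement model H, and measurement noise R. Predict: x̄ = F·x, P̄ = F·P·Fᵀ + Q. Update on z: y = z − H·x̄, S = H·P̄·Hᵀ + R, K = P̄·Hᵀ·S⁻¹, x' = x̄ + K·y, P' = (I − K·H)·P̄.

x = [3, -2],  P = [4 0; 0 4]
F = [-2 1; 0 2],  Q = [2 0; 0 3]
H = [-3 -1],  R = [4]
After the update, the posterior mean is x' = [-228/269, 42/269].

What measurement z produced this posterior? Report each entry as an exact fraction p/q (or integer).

z = [2]

x̄ = F·x = [-8, -4]
P̄ = F·P·Fᵀ + Q = [22 8; 8 19]
S = H·P̄·Hᵀ + R = [269]
K = P̄·Hᵀ·S⁻¹ = [-74/269; -43/269]
x' − x̄ = [1924/269, 1118/269] = K·y
y = (KᵀK)⁻¹·Kᵀ·(x' − x̄) = [-26]
z = y + H·x̄ = [-26] + [28] = [2]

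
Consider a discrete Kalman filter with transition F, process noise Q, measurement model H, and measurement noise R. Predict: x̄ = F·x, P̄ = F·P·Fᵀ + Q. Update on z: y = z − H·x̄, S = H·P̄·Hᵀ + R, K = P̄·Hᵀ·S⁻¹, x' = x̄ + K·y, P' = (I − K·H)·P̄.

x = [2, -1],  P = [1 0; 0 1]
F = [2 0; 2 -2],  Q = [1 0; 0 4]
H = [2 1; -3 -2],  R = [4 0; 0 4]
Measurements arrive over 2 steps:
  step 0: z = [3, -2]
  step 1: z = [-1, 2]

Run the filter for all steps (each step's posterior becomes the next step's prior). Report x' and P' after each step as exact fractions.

step 0: x' = [13/17, 91/204], P' = [20/17 -28/17; -28/17 155/51]
step 1: x' = [12108/22733, -82707/45466], P' = [18164/22733 -24896/22733; -24896/22733 51144/22733]

step 0: x̄ = F·x = [4, 6]
step 0: P̄ = F·P·Fᵀ + Q = [5 4; 4 12]
step 0: y = z − H·x̄ = [-11, 22]
step 0: S = H·P̄·Hᵀ + R = [52 -82; -82 145]
step 0: K = P̄·Hᵀ·S⁻¹ = [3/17 -1/17; -13/204 -29/102]
step 0: x' = x̄ + K·y = [13/17, 91/204]
step 0: P' = (I − K·H)·P̄ = [20/17 -28/17; -28/17 155/51]
step 1: x̄ = F·x = [26/17, 65/102]
step 1: P̄ = F·P·Fᵀ + Q = [97/17 192/17; 192/17 1736/51]
step 1: y = z − H·x̄ = [-479/102, 401/51]
step 1: S = H·P̄·Hᵀ + R = [5408/51 -9250/51; -9250/51 16679/51]
step 1: K = P̄·Hᵀ·S⁻¹ = [2858/22733 -1175/22733; 338/22733 -6900/22733]
step 1: x' = x̄ + K·y = [12108/22733, -82707/45466]
step 1: P' = (I − K·H)·P̄ = [18164/22733 -24896/22733; -24896/22733 51144/22733]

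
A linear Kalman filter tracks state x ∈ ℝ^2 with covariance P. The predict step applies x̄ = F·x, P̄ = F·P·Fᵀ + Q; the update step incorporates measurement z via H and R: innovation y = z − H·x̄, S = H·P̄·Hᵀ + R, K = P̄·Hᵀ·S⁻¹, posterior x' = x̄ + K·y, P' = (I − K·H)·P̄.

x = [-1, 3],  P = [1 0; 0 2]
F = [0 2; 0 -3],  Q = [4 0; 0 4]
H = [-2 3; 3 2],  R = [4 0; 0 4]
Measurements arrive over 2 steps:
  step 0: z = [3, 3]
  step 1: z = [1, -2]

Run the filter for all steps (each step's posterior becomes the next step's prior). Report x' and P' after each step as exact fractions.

step 0: x' = [681/2758, 1410/1379], P' = [402/1379 -12/1379; -12/1379 412/1379]
step 1: x' = [-128451/256991, -45958/256991], P' = [74250/256991 -1236/256991; -1236/256991 75280/256991]

step 0: x̄ = F·x = [6, -9]
step 0: P̄ = F·P·Fᵀ + Q = [12 -12; -12 22]
step 0: y = z − H·x̄ = [42, 3]
step 0: S = H·P̄·Hᵀ + R = [394 0; 0 56]
step 0: K = P̄·Hᵀ·S⁻¹ = [-30/197 3/14; 45/197 1/7]
step 0: x' = x̄ + K·y = [681/2758, 1410/1379]
step 0: P' = (I − K·H)·P̄ = [402/1379 -12/1379; -12/1379 412/1379]
step 1: x̄ = F·x = [2820/1379, -4230/1379]
step 1: P̄ = F·P·Fᵀ + Q = [7164/1379 -2472/1379; -2472/1379 9224/1379]
step 1: y = z − H·x̄ = [19709/1379, -2]
step 1: S = H·P̄·Hᵀ + R = [146852/1379 0; 0 56]
step 1: K = P̄·Hᵀ·S⁻¹ = [-5436/36713 3/14; 8154/36713 1/7]
step 1: x' = x̄ + K·y = [-128451/256991, -45958/256991]
step 1: P' = (I − K·H)·P̄ = [74250/256991 -1236/256991; -1236/256991 75280/256991]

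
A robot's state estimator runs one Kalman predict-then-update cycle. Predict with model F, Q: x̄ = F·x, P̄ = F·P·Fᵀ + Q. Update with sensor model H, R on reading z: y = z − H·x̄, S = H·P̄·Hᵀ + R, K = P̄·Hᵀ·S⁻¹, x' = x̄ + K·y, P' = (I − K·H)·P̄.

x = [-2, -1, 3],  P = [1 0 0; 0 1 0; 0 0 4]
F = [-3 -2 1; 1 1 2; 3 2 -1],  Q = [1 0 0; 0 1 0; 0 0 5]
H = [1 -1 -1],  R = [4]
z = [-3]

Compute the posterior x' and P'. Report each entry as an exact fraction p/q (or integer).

x' = [231/85, 541/85, -143/85]
P' = [506/85 671/85 -293/85; 671/85 1446/85 -723/85; -293/85 -723/85 574/85]

x̄ = F·x = [11, 3, -11]
P̄ = F·P·Fᵀ + Q = [18 3 -17; 3 19 -3; -17 -3 22]
y = z − H·x̄ = [-22]
S = H·P̄·Hᵀ + R = [85]
K = P̄·Hᵀ·S⁻¹ = [32/85; -13/85; -36/85]
x' = x̄ + K·y = [231/85, 541/85, -143/85]
P' = (I − K·H)·P̄ = [506/85 671/85 -293/85; 671/85 1446/85 -723/85; -293/85 -723/85 574/85]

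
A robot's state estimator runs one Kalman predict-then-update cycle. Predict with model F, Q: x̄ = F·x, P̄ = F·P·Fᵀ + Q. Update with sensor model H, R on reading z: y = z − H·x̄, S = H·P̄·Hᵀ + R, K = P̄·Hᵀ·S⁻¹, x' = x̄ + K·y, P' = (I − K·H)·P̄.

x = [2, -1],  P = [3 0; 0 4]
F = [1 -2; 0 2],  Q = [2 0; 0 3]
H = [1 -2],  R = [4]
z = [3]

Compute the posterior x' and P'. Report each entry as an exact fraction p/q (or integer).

x̄ = F·x = [4, -2]
P̄ = F·P·Fᵀ + Q = [21 -16; -16 19]
y = z − H·x̄ = [-5]
S = H·P̄·Hᵀ + R = [165]
K = P̄·Hᵀ·S⁻¹ = [53/165; -18/55]
x' = x̄ + K·y = [79/33, -4/11]
P' = (I − K·H)·P̄ = [656/165 74/55; 74/55 73/55]

x' = [79/33, -4/11]
P' = [656/165 74/55; 74/55 73/55]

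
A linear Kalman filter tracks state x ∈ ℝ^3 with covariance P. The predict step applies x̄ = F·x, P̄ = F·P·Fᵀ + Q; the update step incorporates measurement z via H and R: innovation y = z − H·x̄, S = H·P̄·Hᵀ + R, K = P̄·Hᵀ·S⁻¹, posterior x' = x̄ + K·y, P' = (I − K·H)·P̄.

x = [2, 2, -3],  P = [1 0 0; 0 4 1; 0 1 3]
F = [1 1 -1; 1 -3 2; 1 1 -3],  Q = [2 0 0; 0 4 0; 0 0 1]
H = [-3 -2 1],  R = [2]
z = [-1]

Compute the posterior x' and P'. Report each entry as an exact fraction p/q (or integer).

x̄ = F·x = [7, -10, 13]
P̄ = F·P·Fᵀ + Q = [8 -12 10; -12 41 -18; 10 -18 27]
y = z − H·x̄ = [-13]
S = H·P̄·Hᵀ + R = [133]
K = P̄·Hᵀ·S⁻¹ = [10/133; -64/133; 33/133]
x' = x̄ + K·y = [801/133, -498/133, 1300/133]
P' = (I − K·H)·P̄ = [964/133 -956/133 1000/133; -956/133 1357/133 -282/133; 1000/133 -282/133 2502/133]

x' = [801/133, -498/133, 1300/133]
P' = [964/133 -956/133 1000/133; -956/133 1357/133 -282/133; 1000/133 -282/133 2502/133]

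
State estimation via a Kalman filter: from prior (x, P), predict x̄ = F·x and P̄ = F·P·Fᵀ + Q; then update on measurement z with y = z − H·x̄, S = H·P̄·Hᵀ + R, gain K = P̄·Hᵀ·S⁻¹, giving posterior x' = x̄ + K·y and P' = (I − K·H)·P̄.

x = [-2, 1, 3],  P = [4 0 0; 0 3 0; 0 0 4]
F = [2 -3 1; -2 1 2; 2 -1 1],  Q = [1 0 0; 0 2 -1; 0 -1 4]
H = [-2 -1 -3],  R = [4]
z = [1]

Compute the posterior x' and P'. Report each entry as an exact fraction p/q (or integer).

x̄ = F·x = [-4, 11, -2]
P̄ = F·P·Fᵀ + Q = [48 -17 29; -17 37 -12; 29 -12 27]
y = z − H·x̄ = [-2]
S = H·P̄·Hᵀ + R = [684]
K = P̄·Hᵀ·S⁻¹ = [-83/342; 11/228; -127/684]
x' = x̄ + K·y = [-601/171, 1243/114, -557/342]
P' = (I − K·H)·P̄ = [1319/171 -1025/114 -623/342; -1025/114 2691/76 -1339/228; -623/342 -1339/228 2339/684]

x' = [-601/171, 1243/114, -557/342]
P' = [1319/171 -1025/114 -623/342; -1025/114 2691/76 -1339/228; -623/342 -1339/228 2339/684]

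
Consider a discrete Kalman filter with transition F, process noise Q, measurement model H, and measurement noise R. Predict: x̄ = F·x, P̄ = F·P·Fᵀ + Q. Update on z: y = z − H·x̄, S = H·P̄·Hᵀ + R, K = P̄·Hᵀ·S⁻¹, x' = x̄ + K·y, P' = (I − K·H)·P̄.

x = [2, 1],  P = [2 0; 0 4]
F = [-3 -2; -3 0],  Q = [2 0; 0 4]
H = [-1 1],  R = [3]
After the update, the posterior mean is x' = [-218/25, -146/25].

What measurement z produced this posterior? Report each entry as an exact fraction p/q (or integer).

z = [3]

x̄ = F·x = [-8, -6]
P̄ = F·P·Fᵀ + Q = [36 18; 18 22]
S = H·P̄·Hᵀ + R = [25]
K = P̄·Hᵀ·S⁻¹ = [-18/25; 4/25]
x' − x̄ = [-18/25, 4/25] = K·y
y = (KᵀK)⁻¹·Kᵀ·(x' − x̄) = [1]
z = y + H·x̄ = [1] + [2] = [3]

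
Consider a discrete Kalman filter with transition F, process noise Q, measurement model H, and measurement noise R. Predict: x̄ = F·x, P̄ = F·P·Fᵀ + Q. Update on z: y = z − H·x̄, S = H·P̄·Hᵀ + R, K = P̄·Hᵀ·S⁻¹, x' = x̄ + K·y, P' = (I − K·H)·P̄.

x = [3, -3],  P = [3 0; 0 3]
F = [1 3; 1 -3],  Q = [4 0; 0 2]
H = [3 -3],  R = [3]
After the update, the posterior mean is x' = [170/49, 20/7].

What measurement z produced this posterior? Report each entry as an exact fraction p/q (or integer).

x̄ = F·x = [-6, 12]
P̄ = F·P·Fᵀ + Q = [34 -24; -24 32]
S = H·P̄·Hᵀ + R = [1029]
K = P̄·Hᵀ·S⁻¹ = [58/343; -8/49]
x' − x̄ = [464/49, -64/7] = K·y
y = (KᵀK)⁻¹·Kᵀ·(x' − x̄) = [56]
z = y + H·x̄ = [56] + [-54] = [2]

z = [2]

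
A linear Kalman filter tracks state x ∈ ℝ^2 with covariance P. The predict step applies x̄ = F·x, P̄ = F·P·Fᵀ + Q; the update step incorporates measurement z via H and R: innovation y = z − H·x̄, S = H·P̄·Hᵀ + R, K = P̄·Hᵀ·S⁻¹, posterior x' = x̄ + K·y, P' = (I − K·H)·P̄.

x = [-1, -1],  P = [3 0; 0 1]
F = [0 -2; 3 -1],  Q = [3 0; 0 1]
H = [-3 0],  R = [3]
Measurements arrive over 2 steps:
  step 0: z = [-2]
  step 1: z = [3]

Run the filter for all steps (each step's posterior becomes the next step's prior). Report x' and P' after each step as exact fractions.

step 0: x' = [8/11, -26/11], P' = [7/22 1/11; 1/11 313/11]
step 1: x' = [-3803/3866, 3460/1933], P' = [1285/3866 310/1933; 310/1933 17997/3866]

step 0: x̄ = F·x = [2, -2]
step 0: P̄ = F·P·Fᵀ + Q = [7 2; 2 29]
step 0: y = z − H·x̄ = [4]
step 0: S = H·P̄·Hᵀ + R = [66]
step 0: K = P̄·Hᵀ·S⁻¹ = [-7/22; -1/11]
step 0: x' = x̄ + K·y = [8/11, -26/11]
step 0: P' = (I − K·H)·P̄ = [7/22 1/11; 1/11 313/11]
step 1: x̄ = F·x = [52/11, 50/11]
step 1: P̄ = F·P·Fᵀ + Q = [1285/11 620/11; 620/11 699/22]
step 1: y = z − H·x̄ = [189/11]
step 1: S = H·P̄·Hᵀ + R = [11598/11]
step 1: K = P̄·Hᵀ·S⁻¹ = [-1285/3866; -310/1933]
step 1: x' = x̄ + K·y = [-3803/3866, 3460/1933]
step 1: P' = (I − K·H)·P̄ = [1285/3866 310/1933; 310/1933 17997/3866]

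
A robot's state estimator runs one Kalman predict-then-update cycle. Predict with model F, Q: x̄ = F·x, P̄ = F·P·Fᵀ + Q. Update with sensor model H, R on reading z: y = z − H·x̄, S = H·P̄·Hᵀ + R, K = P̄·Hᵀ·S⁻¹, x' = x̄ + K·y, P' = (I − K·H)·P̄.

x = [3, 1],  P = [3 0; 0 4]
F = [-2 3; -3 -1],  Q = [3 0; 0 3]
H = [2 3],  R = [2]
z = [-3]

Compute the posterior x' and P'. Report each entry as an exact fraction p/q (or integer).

x̄ = F·x = [-3, -10]
P̄ = F·P·Fᵀ + Q = [51 6; 6 34]
y = z − H·x̄ = [33]
S = H·P̄·Hᵀ + R = [584]
K = P̄·Hᵀ·S⁻¹ = [15/73; 57/292]
x' = x̄ + K·y = [276/73, -1039/292]
P' = (I − K·H)·P̄ = [1923/73 -1272/73; -1272/73 1715/146]

x' = [276/73, -1039/292]
P' = [1923/73 -1272/73; -1272/73 1715/146]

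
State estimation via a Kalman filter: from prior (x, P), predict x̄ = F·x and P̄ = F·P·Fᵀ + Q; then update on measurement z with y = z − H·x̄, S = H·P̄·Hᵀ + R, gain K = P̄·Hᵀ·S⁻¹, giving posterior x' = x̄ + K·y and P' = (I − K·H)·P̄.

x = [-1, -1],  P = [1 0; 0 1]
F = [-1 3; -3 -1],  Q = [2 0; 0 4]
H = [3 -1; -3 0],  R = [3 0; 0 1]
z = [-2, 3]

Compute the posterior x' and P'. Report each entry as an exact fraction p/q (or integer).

x' = [-1798/1961, 172/1961]
P' = [204/1961 504/1961; 504/1961 6090/1961]

x̄ = F·x = [-2, 4]
P̄ = F·P·Fᵀ + Q = [12 0; 0 14]
y = z − H·x̄ = [8, -3]
S = H·P̄·Hᵀ + R = [125 -108; -108 109]
K = P̄·Hᵀ·S⁻¹ = [36/1961 -612/1961; -1526/1961 -1512/1961]
x' = x̄ + K·y = [-1798/1961, 172/1961]
P' = (I − K·H)·P̄ = [204/1961 504/1961; 504/1961 6090/1961]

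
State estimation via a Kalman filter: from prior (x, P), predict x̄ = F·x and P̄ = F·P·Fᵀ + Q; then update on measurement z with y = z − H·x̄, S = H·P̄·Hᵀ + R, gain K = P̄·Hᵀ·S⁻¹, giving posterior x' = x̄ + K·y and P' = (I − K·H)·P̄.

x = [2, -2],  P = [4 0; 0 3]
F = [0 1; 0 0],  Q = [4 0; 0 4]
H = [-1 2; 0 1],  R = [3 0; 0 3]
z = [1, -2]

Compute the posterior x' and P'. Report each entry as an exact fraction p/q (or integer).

x̄ = F·x = [-2, 0]
P̄ = F·P·Fᵀ + Q = [7 0; 0 4]
y = z − H·x̄ = [-1, -2]
S = H·P̄·Hᵀ + R = [26 8; 8 7]
K = P̄·Hᵀ·S⁻¹ = [-49/118 28/59; 12/59 20/59]
x' = x̄ + K·y = [-299/118, -52/59]
P' = (I − K·H)·P̄ = [483/118 84/59; 84/59 60/59]

x' = [-299/118, -52/59]
P' = [483/118 84/59; 84/59 60/59]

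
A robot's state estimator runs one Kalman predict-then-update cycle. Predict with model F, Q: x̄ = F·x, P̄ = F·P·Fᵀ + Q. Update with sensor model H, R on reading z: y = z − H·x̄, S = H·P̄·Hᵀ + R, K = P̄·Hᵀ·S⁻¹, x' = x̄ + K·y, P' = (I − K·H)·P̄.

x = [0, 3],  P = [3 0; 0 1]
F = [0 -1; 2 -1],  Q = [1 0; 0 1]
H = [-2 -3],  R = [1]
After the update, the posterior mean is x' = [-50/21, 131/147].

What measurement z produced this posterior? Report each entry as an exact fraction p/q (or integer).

x̄ = F·x = [-3, -3]
P̄ = F·P·Fᵀ + Q = [2 1; 1 14]
S = H·P̄·Hᵀ + R = [147]
K = P̄·Hᵀ·S⁻¹ = [-1/21; -44/147]
x' − x̄ = [13/21, 572/147] = K·y
y = (KᵀK)⁻¹·Kᵀ·(x' − x̄) = [-13]
z = y + H·x̄ = [-13] + [15] = [2]

z = [2]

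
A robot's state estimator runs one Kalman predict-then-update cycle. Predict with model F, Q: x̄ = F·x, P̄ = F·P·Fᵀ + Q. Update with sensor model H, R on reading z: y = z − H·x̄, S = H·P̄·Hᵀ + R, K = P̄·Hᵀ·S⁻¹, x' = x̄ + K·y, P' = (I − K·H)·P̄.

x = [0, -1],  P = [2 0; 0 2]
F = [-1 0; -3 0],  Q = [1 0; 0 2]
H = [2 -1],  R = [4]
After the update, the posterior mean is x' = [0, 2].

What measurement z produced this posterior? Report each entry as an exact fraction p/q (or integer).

x̄ = F·x = [0, 0]
P̄ = F·P·Fᵀ + Q = [3 6; 6 20]
S = H·P̄·Hᵀ + R = [12]
K = P̄·Hᵀ·S⁻¹ = [0; -2/3]
x' − x̄ = [0, 2] = K·y
y = (KᵀK)⁻¹·Kᵀ·(x' − x̄) = [-3]
z = y + H·x̄ = [-3] + [0] = [-3]

z = [-3]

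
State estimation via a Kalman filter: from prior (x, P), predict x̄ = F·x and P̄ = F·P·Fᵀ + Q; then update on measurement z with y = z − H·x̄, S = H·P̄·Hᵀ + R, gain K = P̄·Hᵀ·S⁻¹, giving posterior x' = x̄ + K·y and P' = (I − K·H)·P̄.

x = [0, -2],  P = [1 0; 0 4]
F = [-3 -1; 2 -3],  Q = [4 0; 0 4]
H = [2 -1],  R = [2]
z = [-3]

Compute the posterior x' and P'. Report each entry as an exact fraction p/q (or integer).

x' = [76/45, 286/45]
P' = [373/45 718/45; 718/45 1468/45]

x̄ = F·x = [2, 6]
P̄ = F·P·Fᵀ + Q = [17 6; 6 44]
y = z − H·x̄ = [-1]
S = H·P̄·Hᵀ + R = [90]
K = P̄·Hᵀ·S⁻¹ = [14/45; -16/45]
x' = x̄ + K·y = [76/45, 286/45]
P' = (I − K·H)·P̄ = [373/45 718/45; 718/45 1468/45]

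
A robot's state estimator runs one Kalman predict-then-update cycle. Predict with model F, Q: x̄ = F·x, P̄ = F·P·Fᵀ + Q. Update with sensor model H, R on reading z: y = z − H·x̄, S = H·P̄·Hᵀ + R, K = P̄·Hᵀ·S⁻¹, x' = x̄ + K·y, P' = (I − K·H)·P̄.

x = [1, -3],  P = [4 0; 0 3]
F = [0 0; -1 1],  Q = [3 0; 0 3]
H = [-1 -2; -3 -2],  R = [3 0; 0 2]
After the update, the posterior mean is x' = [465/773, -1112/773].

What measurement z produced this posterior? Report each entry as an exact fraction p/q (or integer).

x̄ = F·x = [0, -4]
P̄ = F·P·Fᵀ + Q = [3 0; 0 10]
S = H·P̄·Hᵀ + R = [46 49; 49 69]
K = P̄·Hᵀ·S⁻¹ = [234/773 -267/773; -400/773 60/773]
x' − x̄ = [465/773, 1980/773] = K·y
y = (KᵀK)⁻¹·Kᵀ·(x' − x̄) = [-6, -7]
z = y + H·x̄ = [-6, -7] + [8, 8] = [2, 1]

z = [2, 1]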